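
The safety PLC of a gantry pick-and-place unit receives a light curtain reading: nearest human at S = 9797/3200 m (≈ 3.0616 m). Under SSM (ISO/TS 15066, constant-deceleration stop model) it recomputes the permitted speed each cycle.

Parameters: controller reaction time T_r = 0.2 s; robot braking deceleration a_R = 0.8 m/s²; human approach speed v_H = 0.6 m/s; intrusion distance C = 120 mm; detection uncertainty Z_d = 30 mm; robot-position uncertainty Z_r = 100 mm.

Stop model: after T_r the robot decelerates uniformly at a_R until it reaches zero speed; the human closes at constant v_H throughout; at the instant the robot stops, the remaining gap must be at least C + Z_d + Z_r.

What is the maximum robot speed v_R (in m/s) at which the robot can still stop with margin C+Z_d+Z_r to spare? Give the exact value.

v_R_max = 29/20 m/s = 1.4500 m/s

quadratic (5/8)·v² + (19/20)·v + (-8613/3200) = 0
  disc = (19/20)² − 4·(5/8)·(-8613/3200) = 48841/6400 ; √disc = 221/80
  v_R = (−(19/20) + 221/80) / (2·(5/8)) = 29/20 m/s
check:
stop time T_s = (29/20)/(4/5) = 1.8125 s
robot in T_r: 1.4500·0.2000 = 0.2900 m
braking distance = 1.4500²/(2·0.8000) = 1.3141 m
human over T_r+T_s: 0.6000·(0.2000+1.8125) = 1.2075 m
residual clearance needed = 0.1200+0.0300+0.1000 = 0.2500 m
sum ≈ 0.2900+1.3141+1.2075+0.2500 ≈ 3.0616 m = S ✓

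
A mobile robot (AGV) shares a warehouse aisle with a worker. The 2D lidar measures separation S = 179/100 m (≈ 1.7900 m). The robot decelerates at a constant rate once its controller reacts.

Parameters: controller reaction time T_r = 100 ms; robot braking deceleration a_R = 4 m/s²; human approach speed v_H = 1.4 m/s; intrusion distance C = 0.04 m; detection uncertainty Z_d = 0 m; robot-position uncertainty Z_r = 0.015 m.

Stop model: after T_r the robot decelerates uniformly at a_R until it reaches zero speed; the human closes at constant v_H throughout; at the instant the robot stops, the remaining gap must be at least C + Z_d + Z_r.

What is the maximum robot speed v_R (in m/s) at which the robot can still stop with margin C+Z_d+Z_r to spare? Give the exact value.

v_R_max = 11/5 m/s = 2.2000 m/s

at the boundary: (1/8)·v² + (9/20)·v + (-319/200) = 0
  disc = (9/20)² − 4·(1/8)·(-319/200) = 1 ; √disc = 1
  v_R = (−(9/20) + 1) / (2·(1/8)) = 11/5 m/s
check:
stop time T_s = (11/5)/4 = 0.5500 s
reaction-phase robot travel = 2.2000·0.1000 = 0.2200 m
robot under decel: 2.2000²/(2·4.0000) = 0.6050 m
human over T_r+T_s: 1.4000·(0.1000+0.5500) = 0.9100 m
margins: 0.0400+0.0000+0.0150 = 0.0550 m
sum ≈ 0.2200+0.6050+0.9100+0.0550 ≈ 1.7900 m = S ✓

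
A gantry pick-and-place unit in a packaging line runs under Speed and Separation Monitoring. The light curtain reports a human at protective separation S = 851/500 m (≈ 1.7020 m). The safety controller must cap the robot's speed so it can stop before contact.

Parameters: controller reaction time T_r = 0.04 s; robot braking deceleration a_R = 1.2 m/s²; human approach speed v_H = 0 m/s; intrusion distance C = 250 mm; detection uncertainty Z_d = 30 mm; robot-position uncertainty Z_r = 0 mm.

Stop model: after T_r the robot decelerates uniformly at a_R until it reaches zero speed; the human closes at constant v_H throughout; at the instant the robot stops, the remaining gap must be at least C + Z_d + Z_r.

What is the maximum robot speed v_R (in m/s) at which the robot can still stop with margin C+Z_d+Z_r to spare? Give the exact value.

v_R_max = 9/5 m/s = 1.8000 m/s

at the boundary: (5/12)·v² + (1/25)·v + (-711/500) = 0
  disc = (1/25)² − 4·(5/12)·(-711/500) = 5929/2500 ; √disc = 77/50
  v_R = (−(1/25) + 77/50) / (2·(5/12)) = 9/5 m/s
check:
braking lasts T_s = (9/5)/(6/5) = 1.5000 s
robot covers v_R·T_r = 1.8000·0.0400 = 0.0720 m before braking
braking distance = 1.8000²/(2·1.2000) = 1.3500 m
human over T_r+T_s: 0.0000·(0.0400+1.5000) = 0.0000 m
C+Z_d+Z_r = 0.2500+0.0300+0.0000 = 0.2800 m
sum ≈ 0.0720+1.3500+0.0000+0.2800 ≈ 1.7020 m = S ✓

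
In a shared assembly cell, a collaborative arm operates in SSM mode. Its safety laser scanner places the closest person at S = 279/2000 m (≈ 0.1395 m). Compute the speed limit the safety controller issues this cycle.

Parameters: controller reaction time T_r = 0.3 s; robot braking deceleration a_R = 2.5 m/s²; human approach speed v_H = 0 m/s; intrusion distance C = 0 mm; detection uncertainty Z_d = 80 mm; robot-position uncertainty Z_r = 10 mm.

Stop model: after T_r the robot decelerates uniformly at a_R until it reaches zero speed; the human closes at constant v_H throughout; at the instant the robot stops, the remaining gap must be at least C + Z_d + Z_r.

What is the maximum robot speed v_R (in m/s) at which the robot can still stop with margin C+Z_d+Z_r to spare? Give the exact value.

collect terms ⇒ (1/5)·v_R² + (3/10)·v_R + (-99/2000) = 0
  disc = (3/10)² − 4·(1/5)·(-99/2000) = 81/625 ; √disc = 9/25
  v_R = (−(3/10) + 9/25) / (2·(1/5)) = 3/20 m/s
check:
T_s = v_R/a_R = (3/20)/(5/2) = 0.0600 s
robot covers v_R·T_r = 0.1500·0.3000 = 0.0450 m before braking
braking distance = 0.1500²/(2·2.5000) = 0.0045 m
person approaches 0.0000·(0.3000+0.0600) = 0.0000 m
C+Z_d+Z_r = 0.0000+0.0800+0.0100 = 0.0900 m
sum ≈ 0.0450+0.0045+0.0000+0.0900 ≈ 0.1395 m = S ✓

v_R_max = 3/20 m/s = 0.1500 m/s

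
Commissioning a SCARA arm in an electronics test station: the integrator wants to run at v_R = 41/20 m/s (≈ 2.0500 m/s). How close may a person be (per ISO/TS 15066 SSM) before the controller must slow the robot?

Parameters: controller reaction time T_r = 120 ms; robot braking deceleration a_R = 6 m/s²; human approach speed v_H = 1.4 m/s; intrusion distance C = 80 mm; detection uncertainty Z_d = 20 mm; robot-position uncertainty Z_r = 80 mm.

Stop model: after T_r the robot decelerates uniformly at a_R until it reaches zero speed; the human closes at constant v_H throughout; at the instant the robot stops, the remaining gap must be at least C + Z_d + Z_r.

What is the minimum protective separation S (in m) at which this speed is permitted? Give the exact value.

braking lasts T_s = (41/20)/6 = 0.3417 s
robot in T_r: 2.0500·0.1200 = 0.2460 m
braking distance = 2.0500²/(2·6.0000) = 0.3502 m
person approaches 1.4000·(0.1200+0.3417) = 0.6463 m
margins: 0.0800+0.0200+0.0800 = 0.1800 m
S_min ≈ 0.2460+0.3502+0.6463+0.1800  ⇒  S_min = 34141/24000 m

S_min = 34141/24000 m = 1.4225 m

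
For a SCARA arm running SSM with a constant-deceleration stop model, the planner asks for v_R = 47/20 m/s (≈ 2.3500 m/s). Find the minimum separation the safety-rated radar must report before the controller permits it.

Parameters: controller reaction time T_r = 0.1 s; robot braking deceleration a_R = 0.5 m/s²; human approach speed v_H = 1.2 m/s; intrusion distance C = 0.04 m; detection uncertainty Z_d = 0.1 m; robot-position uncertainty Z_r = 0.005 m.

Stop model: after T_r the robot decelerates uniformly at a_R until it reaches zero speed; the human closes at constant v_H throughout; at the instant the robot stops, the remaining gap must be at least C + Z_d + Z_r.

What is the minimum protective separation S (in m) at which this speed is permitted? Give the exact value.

S_min = 933/80 m = 11.6625 m

braking lasts T_s = (47/20)/(1/2) = 4.7000 s
robot in T_r: 2.3500·0.1000 = 0.2350 m
braking distance = 2.3500²/(2·0.5000) = 5.5225 m
human over T_r+T_s: 1.2000·(0.1000+4.7000) = 5.7600 m
margins: 0.0400+0.1000+0.0050 = 0.1450 m
S_min ≈ 0.2350+5.5225+5.7600+0.1450  ⇒  S_min = 933/80 m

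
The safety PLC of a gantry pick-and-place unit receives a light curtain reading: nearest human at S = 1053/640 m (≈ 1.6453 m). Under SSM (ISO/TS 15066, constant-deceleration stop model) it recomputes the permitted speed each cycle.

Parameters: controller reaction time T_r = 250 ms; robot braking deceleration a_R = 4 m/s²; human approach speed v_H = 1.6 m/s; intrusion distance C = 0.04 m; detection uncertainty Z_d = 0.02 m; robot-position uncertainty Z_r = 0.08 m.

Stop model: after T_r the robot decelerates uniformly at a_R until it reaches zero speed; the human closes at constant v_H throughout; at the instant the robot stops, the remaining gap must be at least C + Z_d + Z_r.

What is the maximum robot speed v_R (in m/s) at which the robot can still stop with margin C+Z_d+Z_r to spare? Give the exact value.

v_R_max = 27/20 m/s = 1.3500 m/s

quadratic (1/8)·v² + (13/20)·v + (-3537/3200) = 0
  disc = (13/20)² − 4·(1/8)·(-3537/3200) = 6241/6400 ; √disc = 79/80
  v_R = (−(13/20) + 79/80) / (2·(1/8)) = 27/20 m/s
check:
stop time T_s = (27/20)/4 = 0.3375 s
robot covers v_R·T_r = 1.3500·0.2500 = 0.3375 m before braking
robot covers 1.3500·0.3375 − ½·4.0000·0.3375² = 0.2278 m while stopping
human closes 1.6000·0.5875 = 0.9400 m
C+Z_d+Z_r = 0.0400+0.0200+0.0800 = 0.1400 m
sum ≈ 0.3375+0.2278+0.9400+0.1400 ≈ 1.6453 m = S ✓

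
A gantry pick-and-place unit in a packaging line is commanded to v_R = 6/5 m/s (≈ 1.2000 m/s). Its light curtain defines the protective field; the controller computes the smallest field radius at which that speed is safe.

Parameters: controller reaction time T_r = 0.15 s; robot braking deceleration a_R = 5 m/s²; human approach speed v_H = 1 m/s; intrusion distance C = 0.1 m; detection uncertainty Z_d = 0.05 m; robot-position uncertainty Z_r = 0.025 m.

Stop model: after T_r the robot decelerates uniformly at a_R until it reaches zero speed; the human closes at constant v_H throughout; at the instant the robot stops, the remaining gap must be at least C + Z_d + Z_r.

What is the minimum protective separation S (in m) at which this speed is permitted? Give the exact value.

S_min = 889/1000 m = 0.8890 m

stop time T_s = (6/5)/5 = 0.2400 s
robot covers v_R·T_r = 1.2000·0.1500 = 0.1800 m before braking
robot covers 1.2000·0.2400 − ½·5.0000·0.2400² = 0.1440 m while stopping
human closes 1.0000·0.3900 = 0.3900 m
C+Z_d+Z_r = 0.1000+0.0500+0.0250 = 0.1750 m
S_min ≈ 0.1800+0.1440+0.3900+0.1750  ⇒  S_min = 889/1000 m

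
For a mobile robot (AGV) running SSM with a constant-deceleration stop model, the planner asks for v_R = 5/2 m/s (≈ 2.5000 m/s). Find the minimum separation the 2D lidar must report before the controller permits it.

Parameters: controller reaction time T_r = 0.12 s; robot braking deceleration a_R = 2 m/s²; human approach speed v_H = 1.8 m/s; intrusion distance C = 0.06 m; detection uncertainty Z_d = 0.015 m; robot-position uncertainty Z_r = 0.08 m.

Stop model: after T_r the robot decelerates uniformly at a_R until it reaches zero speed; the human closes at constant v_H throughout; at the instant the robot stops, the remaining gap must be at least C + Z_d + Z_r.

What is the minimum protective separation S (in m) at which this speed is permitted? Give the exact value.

S_min = 8967/2000 m = 4.4835 m

braking lasts T_s = (5/2)/2 = 1.2500 s
robot covers v_R·T_r = 2.5000·0.1200 = 0.3000 m before braking
robot under decel: 2.5000²/(2·2.0000) = 1.5625 m
human over T_r+T_s: 1.8000·(0.1200+1.2500) = 2.4660 m
margins: 0.0600+0.0150+0.0800 = 0.1550 m
S_min ≈ 0.3000+1.5625+2.4660+0.1550  ⇒  S_min = 8967/2000 m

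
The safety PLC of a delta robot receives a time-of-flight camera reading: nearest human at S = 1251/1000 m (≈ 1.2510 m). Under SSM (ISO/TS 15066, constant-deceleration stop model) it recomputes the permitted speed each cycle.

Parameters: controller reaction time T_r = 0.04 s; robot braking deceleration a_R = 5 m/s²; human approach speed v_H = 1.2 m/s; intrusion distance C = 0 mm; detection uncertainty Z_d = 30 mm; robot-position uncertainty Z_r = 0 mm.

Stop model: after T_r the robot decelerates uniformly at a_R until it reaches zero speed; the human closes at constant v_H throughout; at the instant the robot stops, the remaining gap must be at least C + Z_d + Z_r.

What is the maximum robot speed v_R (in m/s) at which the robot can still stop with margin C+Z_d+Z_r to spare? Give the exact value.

v_R_max = 23/10 m/s = 2.3000 m/s

collect terms ⇒ (1/10)·v_R² + (7/25)·v_R + (-1173/1000) = 0
  disc = (7/25)² − 4·(1/10)·(-1173/1000) = 1369/2500 ; √disc = 37/50
  v_R = (−(7/25) + 37/50) / (2·(1/10)) = 23/10 m/s
check:
T_s = v_R/a_R = (23/10)/5 = 0.4600 s
robot in T_r: 2.3000·0.0400 = 0.0920 m
braking distance = 2.3000²/(2·5.0000) = 0.5290 m
human over T_r+T_s: 1.2000·(0.0400+0.4600) = 0.6000 m
margins: 0.0000+0.0300+0.0000 = 0.0300 m
sum ≈ 0.0920+0.5290+0.6000+0.0300 ≈ 1.2510 m = S ✓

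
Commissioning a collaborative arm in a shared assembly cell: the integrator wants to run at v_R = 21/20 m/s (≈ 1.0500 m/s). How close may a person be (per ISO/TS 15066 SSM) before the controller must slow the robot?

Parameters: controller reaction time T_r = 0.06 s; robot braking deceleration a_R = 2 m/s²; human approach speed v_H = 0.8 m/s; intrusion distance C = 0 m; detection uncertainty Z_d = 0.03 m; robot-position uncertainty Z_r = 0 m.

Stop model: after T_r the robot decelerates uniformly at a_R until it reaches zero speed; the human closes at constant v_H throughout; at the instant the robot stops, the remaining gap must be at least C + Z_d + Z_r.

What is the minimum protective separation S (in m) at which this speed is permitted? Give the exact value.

T_s = v_R/a_R = (21/20)/2 = 0.5250 s
robot covers v_R·T_r = 1.0500·0.0600 = 0.0630 m before braking
robot under decel: 1.0500²/(2·2.0000) = 0.2756 m
person approaches 0.8000·(0.0600+0.5250) = 0.4680 m
residual clearance needed = 0.0000+0.0300+0.0000 = 0.0300 m
S_min ≈ 0.0630+0.2756+0.4680+0.0300  ⇒  S_min = 6693/8000 m

S_min = 6693/8000 m = 0.8366 m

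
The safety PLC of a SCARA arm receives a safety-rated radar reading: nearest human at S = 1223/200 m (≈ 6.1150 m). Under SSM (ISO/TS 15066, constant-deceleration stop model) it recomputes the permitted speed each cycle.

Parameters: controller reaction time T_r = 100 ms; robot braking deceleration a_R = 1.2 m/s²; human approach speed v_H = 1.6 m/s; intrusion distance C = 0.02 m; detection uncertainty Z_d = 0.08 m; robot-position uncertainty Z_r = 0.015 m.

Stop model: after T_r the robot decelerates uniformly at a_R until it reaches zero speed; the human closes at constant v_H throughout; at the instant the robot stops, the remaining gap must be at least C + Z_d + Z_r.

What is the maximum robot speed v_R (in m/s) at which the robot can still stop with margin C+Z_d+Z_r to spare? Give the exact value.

v_R_max = 12/5 m/s = 2.4000 m/s

at the boundary: (5/12)·v² + (43/30)·v + (-146/25) = 0
  disc = (43/30)² − 4·(5/12)·(-146/25) = 10609/900 ; √disc = 103/30
  v_R = (−(43/30) + 103/30) / (2·(5/12)) = 12/5 m/s
check:
stop time T_s = (12/5)/(6/5) = 2.0000 s
robot in T_r: 2.4000·0.1000 = 0.2400 m
robot under decel: 2.4000²/(2·1.2000) = 2.4000 m
human over T_r+T_s: 1.6000·(0.1000+2.0000) = 3.3600 m
residual clearance needed = 0.0200+0.0800+0.0150 = 0.1150 m
sum ≈ 0.2400+2.4000+3.3600+0.1150 ≈ 6.1150 m = S ✓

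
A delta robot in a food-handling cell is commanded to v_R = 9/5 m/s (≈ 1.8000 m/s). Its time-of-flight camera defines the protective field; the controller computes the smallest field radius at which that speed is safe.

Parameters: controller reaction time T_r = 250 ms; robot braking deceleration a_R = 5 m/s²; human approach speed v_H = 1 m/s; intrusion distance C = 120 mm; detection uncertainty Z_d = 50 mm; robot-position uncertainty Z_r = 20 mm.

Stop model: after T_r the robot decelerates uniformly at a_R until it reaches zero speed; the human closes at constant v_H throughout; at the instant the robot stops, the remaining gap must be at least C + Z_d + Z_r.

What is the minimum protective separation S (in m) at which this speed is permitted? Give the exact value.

S_min = 787/500 m = 1.5740 m

braking lasts T_s = (9/5)/5 = 0.3600 s
robot in T_r: 1.8000·0.2500 = 0.4500 m
robot covers 1.8000·0.3600 − ½·5.0000·0.3600² = 0.3240 m while stopping
human over T_r+T_s: 1.0000·(0.2500+0.3600) = 0.6100 m
residual clearance needed = 0.1200+0.0500+0.0200 = 0.1900 m
S_min ≈ 0.4500+0.3240+0.6100+0.1900  ⇒  S_min = 787/500 m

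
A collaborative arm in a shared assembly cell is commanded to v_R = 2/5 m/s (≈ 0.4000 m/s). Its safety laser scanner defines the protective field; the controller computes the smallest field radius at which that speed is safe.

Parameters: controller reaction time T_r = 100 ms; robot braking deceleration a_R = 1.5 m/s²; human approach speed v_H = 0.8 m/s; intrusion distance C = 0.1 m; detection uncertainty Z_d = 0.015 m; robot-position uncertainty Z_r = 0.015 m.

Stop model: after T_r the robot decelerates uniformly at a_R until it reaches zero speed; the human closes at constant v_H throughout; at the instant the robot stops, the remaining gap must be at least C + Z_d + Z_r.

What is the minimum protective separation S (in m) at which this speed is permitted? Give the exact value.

stop time T_s = (2/5)/(3/2) = 0.2667 s
reaction-phase robot travel = 0.4000·0.1000 = 0.0400 m
robot covers 0.4000·0.2667 − ½·1.5000·0.2667² = 0.0533 m while stopping
human closes 0.8000·0.3667 = 0.2933 m
margins: 0.1000+0.0150+0.0150 = 0.1300 m
S_min ≈ 0.0400+0.0533+0.2933+0.1300  ⇒  S_min = 31/60 m

S_min = 31/60 m = 0.5167 m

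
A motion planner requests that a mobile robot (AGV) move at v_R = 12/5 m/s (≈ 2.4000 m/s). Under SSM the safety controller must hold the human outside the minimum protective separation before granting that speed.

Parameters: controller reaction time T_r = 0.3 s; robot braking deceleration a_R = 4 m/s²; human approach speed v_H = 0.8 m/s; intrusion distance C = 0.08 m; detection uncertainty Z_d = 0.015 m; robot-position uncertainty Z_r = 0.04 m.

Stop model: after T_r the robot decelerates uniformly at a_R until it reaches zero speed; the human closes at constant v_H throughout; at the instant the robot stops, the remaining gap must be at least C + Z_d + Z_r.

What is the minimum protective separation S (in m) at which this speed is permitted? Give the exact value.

T_s = v_R/a_R = (12/5)/4 = 0.6000 s
robot in T_r: 2.4000·0.3000 = 0.7200 m
braking distance = 2.4000²/(2·4.0000) = 0.7200 m
human closes 0.8000·0.9000 = 0.7200 m
margins: 0.0800+0.0150+0.0400 = 0.1350 m
S_min ≈ 0.7200+0.7200+0.7200+0.1350  ⇒  S_min = 459/200 m

S_min = 459/200 m = 2.2950 m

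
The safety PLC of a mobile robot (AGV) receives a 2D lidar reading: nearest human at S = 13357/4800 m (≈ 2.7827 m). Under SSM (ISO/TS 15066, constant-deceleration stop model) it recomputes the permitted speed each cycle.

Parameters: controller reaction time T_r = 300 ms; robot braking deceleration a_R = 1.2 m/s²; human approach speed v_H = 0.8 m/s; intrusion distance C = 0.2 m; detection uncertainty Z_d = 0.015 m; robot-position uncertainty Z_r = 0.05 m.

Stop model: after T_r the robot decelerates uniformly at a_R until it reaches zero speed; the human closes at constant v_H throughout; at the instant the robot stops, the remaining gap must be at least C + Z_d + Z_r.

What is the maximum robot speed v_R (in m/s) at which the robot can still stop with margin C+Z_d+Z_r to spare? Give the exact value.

at the boundary: (5/12)·v² + (29/30)·v + (-10933/4800) = 0
  disc = (29/30)² − 4·(5/12)·(-10933/4800) = 7569/1600 ; √disc = 87/40
  v_R = (−(29/30) + 87/40) / (2·(5/12)) = 29/20 m/s
check:
stop time T_s = (29/20)/(6/5) = 1.2083 s
reaction-phase robot travel = 1.4500·0.3000 = 0.4350 m
robot under decel: 1.4500²/(2·1.2000) = 0.8760 m
person approaches 0.8000·(0.3000+1.2083) = 1.2067 m
C+Z_d+Z_r = 0.2000+0.0150+0.0500 = 0.2650 m
sum ≈ 0.4350+0.8760+1.2067+0.2650 ≈ 2.7827 m = S ✓

v_R_max = 29/20 m/s = 1.4500 m/s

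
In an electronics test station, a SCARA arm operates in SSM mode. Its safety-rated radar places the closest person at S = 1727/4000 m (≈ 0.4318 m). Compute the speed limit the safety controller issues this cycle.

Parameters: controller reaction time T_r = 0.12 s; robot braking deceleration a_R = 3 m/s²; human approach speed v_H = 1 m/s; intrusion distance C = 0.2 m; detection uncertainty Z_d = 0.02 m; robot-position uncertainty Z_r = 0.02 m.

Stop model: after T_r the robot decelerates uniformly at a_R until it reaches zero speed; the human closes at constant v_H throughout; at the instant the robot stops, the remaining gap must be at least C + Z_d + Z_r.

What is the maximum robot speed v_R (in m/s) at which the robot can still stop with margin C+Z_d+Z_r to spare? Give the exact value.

quadratic (1/6)·v² + (34/75)·v + (-287/4000) = 0
  disc = (34/75)² − 4·(1/6)·(-287/4000) = 22801/90000 ; √disc = 151/300
  v_R = (−(34/75) + 151/300) / (2·(1/6)) = 3/20 m/s
check:
T_s = v_R/a_R = (3/20)/3 = 0.0500 s
robot covers v_R·T_r = 0.1500·0.1200 = 0.0180 m before braking
robot under decel: 0.1500²/(2·3.0000) = 0.0037 m
person approaches 1.0000·(0.1200+0.0500) = 0.1700 m
C+Z_d+Z_r = 0.2000+0.0200+0.0200 = 0.2400 m
sum ≈ 0.0180+0.0037+0.1700+0.2400 ≈ 0.4318 m = S ✓

v_R_max = 3/20 m/s = 0.1500 m/s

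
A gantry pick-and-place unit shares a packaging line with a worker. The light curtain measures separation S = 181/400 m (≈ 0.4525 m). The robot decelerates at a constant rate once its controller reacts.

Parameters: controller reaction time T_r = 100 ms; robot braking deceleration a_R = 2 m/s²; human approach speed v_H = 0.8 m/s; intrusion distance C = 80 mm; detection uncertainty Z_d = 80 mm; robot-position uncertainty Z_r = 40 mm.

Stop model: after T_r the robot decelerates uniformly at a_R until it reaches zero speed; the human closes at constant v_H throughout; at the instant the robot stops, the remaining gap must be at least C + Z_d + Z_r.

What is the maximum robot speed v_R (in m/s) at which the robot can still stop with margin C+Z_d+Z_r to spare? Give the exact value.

v_R_max = 3/10 m/s = 0.3000 m/s

collect terms ⇒ (1/4)·v_R² + (1/2)·v_R + (-69/400) = 0
  disc = (1/2)² − 4·(1/4)·(-69/400) = 169/400 ; √disc = 13/20
  v_R = (−(1/2) + 13/20) / (2·(1/4)) = 3/10 m/s
check:
stop time T_s = (3/10)/2 = 0.1500 s
reaction-phase robot travel = 0.3000·0.1000 = 0.0300 m
robot under decel: 0.3000²/(2·2.0000) = 0.0225 m
person approaches 0.8000·(0.1000+0.1500) = 0.2000 m
C+Z_d+Z_r = 0.0800+0.0800+0.0400 = 0.2000 m
sum ≈ 0.0300+0.0225+0.2000+0.2000 ≈ 0.4525 m = S ✓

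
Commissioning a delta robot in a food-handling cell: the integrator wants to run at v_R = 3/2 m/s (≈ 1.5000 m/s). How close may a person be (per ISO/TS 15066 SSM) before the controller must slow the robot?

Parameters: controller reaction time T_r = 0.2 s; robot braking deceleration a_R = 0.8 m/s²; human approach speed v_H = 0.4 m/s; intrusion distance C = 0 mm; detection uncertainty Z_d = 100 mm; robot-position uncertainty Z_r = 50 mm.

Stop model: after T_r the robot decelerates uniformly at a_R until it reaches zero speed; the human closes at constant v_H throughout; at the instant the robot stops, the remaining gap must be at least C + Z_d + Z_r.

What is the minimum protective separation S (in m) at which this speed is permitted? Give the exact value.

S_min = 2149/800 m = 2.6862 m

stop time T_s = (3/2)/(4/5) = 1.8750 s
robot covers v_R·T_r = 1.5000·0.2000 = 0.3000 m before braking
robot covers 1.5000·1.8750 − ½·0.8000·1.8750² = 1.4062 m while stopping
human over T_r+T_s: 0.4000·(0.2000+1.8750) = 0.8300 m
C+Z_d+Z_r = 0.0000+0.1000+0.0500 = 0.1500 m
S_min ≈ 0.3000+1.4062+0.8300+0.1500  ⇒  S_min = 2149/800 m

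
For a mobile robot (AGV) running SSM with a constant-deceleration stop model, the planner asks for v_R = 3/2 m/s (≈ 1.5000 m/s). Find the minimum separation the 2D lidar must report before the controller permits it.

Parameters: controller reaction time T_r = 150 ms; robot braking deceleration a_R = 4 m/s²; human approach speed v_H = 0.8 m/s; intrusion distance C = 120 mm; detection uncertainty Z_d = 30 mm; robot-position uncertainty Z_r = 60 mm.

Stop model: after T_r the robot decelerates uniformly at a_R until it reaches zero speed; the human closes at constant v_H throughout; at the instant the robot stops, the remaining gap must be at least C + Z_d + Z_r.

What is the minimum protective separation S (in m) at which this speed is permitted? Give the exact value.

S_min = 909/800 m = 1.1362 m

braking lasts T_s = (3/2)/4 = 0.3750 s
robot in T_r: 1.5000·0.1500 = 0.2250 m
robot under decel: 1.5000²/(2·4.0000) = 0.2812 m
person approaches 0.8000·(0.1500+0.3750) = 0.4200 m
C+Z_d+Z_r = 0.1200+0.0300+0.0600 = 0.2100 m
S_min ≈ 0.2250+0.2812+0.4200+0.2100  ⇒  S_min = 909/800 m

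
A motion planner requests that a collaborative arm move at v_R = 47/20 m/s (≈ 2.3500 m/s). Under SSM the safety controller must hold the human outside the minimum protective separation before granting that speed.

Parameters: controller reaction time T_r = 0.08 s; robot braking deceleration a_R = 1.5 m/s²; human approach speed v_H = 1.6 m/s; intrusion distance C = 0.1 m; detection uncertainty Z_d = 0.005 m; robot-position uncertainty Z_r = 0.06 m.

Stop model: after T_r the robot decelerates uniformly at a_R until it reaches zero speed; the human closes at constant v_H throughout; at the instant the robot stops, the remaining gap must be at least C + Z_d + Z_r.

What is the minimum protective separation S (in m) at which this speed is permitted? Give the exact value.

S_min = 9657/2000 m = 4.8285 m

braking lasts T_s = (47/20)/(3/2) = 1.5667 s
robot covers v_R·T_r = 2.3500·0.0800 = 0.1880 m before braking
robot under decel: 2.3500²/(2·1.5000) = 1.8408 m
human closes 1.6000·1.6467 = 2.6347 m
margins: 0.1000+0.0050+0.0600 = 0.1650 m
S_min ≈ 0.1880+1.8408+2.6347+0.1650  ⇒  S_min = 9657/2000 m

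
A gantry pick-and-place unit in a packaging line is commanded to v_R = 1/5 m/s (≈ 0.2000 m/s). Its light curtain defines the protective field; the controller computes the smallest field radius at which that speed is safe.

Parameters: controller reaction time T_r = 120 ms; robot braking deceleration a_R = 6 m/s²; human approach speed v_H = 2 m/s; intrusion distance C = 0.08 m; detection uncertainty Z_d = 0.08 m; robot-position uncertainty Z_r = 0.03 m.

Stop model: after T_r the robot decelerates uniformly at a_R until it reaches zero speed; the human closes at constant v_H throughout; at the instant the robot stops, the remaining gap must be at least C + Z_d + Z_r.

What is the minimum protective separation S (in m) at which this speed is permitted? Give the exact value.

T_s = v_R/a_R = (1/5)/6 = 0.0333 s
robot in T_r: 0.2000·0.1200 = 0.0240 m
robot under decel: 0.2000²/(2·6.0000) = 0.0033 m
person approaches 2.0000·(0.1200+0.0333) = 0.3067 m
residual clearance needed = 0.0800+0.0800+0.0300 = 0.1900 m
S_min ≈ 0.0240+0.0033+0.3067+0.1900  ⇒  S_min = 131/250 m

S_min = 131/250 m = 0.5240 m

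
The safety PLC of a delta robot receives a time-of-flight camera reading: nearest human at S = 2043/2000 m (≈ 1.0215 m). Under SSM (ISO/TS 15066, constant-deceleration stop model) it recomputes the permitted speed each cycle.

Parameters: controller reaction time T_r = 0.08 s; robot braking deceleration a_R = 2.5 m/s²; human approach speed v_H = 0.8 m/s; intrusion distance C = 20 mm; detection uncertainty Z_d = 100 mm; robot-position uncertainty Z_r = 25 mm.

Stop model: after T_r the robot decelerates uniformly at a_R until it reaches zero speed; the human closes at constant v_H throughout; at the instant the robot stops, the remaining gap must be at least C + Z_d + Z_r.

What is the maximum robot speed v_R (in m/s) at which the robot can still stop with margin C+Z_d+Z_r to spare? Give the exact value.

v_R_max = 5/4 m/s = 1.2500 m/s

quadratic (1/5)·v² + (2/5)·v + (-13/16) = 0
  disc = (2/5)² − 4·(1/5)·(-13/16) = 81/100 ; √disc = 9/10
  v_R = (−(2/5) + 9/10) / (2·(1/5)) = 5/4 m/s
check:
T_s = v_R/a_R = (5/4)/(5/2) = 0.5000 s
robot covers v_R·T_r = 1.2500·0.0800 = 0.1000 m before braking
robot under decel: 1.2500²/(2·2.5000) = 0.3125 m
person approaches 0.8000·(0.0800+0.5000) = 0.4640 m
margins: 0.0200+0.1000+0.0250 = 0.1450 m
sum ≈ 0.1000+0.3125+0.4640+0.1450 ≈ 1.0215 m = S ✓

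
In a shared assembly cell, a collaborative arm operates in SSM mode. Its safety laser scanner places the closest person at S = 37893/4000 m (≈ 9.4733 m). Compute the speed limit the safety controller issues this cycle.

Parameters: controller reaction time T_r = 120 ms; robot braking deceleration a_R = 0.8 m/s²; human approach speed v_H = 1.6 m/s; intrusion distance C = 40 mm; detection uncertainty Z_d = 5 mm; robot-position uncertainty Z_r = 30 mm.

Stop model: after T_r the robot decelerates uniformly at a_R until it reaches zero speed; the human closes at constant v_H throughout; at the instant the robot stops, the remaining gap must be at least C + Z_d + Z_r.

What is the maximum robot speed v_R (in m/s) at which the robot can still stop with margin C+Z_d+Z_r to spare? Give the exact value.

at the boundary: (5/8)·v² + (53/25)·v + (-1473/160) = 0
  disc = (53/25)² − 4·(5/8)·(-1473/160) = 1100401/40000 ; √disc = 1049/200
  v_R = (−(53/25) + 1049/200) / (2·(5/8)) = 5/2 m/s
check:
stop time T_s = (5/2)/(4/5) = 3.1250 s
robot covers v_R·T_r = 2.5000·0.1200 = 0.3000 m before braking
robot covers 2.5000·3.1250 − ½·0.8000·3.1250² = 3.9062 m while stopping
person approaches 1.6000·(0.1200+3.1250) = 5.1920 m
margins: 0.0400+0.0050+0.0300 = 0.0750 m
sum ≈ 0.3000+3.9062+5.1920+0.0750 ≈ 9.4733 m = S ✓

v_R_max = 5/2 m/s = 2.5000 m/s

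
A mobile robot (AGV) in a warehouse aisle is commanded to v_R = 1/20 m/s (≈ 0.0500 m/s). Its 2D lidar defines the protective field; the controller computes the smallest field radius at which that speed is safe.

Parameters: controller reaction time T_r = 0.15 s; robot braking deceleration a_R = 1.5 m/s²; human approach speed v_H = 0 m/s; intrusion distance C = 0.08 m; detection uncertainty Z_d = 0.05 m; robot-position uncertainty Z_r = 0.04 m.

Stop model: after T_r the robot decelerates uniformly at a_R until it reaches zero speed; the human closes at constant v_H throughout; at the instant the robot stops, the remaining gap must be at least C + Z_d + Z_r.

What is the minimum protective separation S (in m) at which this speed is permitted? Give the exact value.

braking lasts T_s = (1/20)/(3/2) = 0.0333 s
robot covers v_R·T_r = 0.0500·0.1500 = 0.0075 m before braking
robot under decel: 0.0500²/(2·1.5000) = 0.0008 m
human over T_r+T_s: 0.0000·(0.1500+0.0333) = 0.0000 m
residual clearance needed = 0.0800+0.0500+0.0400 = 0.1700 m
S_min ≈ 0.0075+0.0008+0.0000+0.1700  ⇒  S_min = 107/600 m

S_min = 107/600 m = 0.1783 m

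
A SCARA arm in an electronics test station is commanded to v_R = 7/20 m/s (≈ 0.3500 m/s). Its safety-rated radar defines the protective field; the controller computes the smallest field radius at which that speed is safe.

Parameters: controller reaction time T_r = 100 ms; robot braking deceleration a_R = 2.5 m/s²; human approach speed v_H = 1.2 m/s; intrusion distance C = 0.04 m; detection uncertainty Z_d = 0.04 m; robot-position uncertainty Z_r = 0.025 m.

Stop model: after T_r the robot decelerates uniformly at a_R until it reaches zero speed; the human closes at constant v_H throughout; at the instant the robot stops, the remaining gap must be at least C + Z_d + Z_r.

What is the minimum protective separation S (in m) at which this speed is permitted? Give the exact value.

S_min = 181/400 m = 0.4525 m

T_s = v_R/a_R = (7/20)/(5/2) = 0.1400 s
robot covers v_R·T_r = 0.3500·0.1000 = 0.0350 m before braking
robot covers 0.3500·0.1400 − ½·2.5000·0.1400² = 0.0245 m while stopping
human closes 1.2000·0.2400 = 0.2880 m
C+Z_d+Z_r = 0.0400+0.0400+0.0250 = 0.1050 m
S_min ≈ 0.0350+0.0245+0.2880+0.1050  ⇒  S_min = 181/400 m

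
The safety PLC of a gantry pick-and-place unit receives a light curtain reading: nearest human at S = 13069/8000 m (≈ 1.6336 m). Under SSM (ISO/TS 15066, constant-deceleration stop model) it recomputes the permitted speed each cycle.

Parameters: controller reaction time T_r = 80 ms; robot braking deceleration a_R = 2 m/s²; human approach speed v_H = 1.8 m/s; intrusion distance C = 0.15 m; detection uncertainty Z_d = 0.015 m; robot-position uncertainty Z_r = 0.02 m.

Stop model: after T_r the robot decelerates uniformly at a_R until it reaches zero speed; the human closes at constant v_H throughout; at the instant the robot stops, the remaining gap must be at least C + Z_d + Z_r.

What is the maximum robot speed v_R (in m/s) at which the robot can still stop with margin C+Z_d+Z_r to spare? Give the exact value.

quadratic (1/4)·v² + (49/50)·v + (-10437/8000) = 0
  disc = (49/50)² − 4·(1/4)·(-10437/8000) = 90601/40000 ; √disc = 301/200
  v_R = (−(49/50) + 301/200) / (2·(1/4)) = 21/20 m/s
check:
braking lasts T_s = (21/20)/2 = 0.5250 s
robot in T_r: 1.0500·0.0800 = 0.0840 m
braking distance = 1.0500²/(2·2.0000) = 0.2756 m
person approaches 1.8000·(0.0800+0.5250) = 1.0890 m
residual clearance needed = 0.1500+0.0150+0.0200 = 0.1850 m
sum ≈ 0.0840+0.2756+1.0890+0.1850 ≈ 1.6336 m = S ✓

v_R_max = 21/20 m/s = 1.0500 m/s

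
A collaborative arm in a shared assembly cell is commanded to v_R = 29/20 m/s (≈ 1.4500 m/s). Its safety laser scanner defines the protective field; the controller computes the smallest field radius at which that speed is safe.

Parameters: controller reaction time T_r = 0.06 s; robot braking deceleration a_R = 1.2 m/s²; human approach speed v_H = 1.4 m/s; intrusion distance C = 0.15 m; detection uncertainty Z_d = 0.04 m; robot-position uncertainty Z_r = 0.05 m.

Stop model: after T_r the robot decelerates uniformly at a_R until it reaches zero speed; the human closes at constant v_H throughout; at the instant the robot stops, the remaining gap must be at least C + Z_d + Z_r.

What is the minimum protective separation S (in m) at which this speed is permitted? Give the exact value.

stop time T_s = (29/20)/(6/5) = 1.2083 s
reaction-phase robot travel = 1.4500·0.0600 = 0.0870 m
robot covers 1.4500·1.2083 − ½·1.2000·1.2083² = 0.8760 m while stopping
human over T_r+T_s: 1.4000·(0.0600+1.2083) = 1.7757 m
C+Z_d+Z_r = 0.1500+0.0400+0.0500 = 0.2400 m
S_min ≈ 0.0870+0.8760+1.7757+0.2400  ⇒  S_min = 71489/24000 m

S_min = 71489/24000 m = 2.9787 m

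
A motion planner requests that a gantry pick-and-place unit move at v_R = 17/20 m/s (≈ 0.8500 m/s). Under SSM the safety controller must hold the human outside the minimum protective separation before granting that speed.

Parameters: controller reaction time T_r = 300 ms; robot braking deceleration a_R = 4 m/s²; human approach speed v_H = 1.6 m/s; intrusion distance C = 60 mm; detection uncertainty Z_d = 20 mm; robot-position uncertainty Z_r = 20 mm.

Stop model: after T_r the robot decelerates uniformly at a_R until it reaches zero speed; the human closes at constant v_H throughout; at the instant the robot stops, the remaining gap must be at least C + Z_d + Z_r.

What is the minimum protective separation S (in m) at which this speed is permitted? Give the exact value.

stop time T_s = (17/20)/4 = 0.2125 s
robot in T_r: 0.8500·0.3000 = 0.2550 m
braking distance = 0.8500²/(2·4.0000) = 0.0903 m
human over T_r+T_s: 1.6000·(0.3000+0.2125) = 0.8200 m
margins: 0.0600+0.0200+0.0200 = 0.1000 m
S_min ≈ 0.2550+0.0903+0.8200+0.1000  ⇒  S_min = 4049/3200 m

S_min = 4049/3200 m = 1.2653 m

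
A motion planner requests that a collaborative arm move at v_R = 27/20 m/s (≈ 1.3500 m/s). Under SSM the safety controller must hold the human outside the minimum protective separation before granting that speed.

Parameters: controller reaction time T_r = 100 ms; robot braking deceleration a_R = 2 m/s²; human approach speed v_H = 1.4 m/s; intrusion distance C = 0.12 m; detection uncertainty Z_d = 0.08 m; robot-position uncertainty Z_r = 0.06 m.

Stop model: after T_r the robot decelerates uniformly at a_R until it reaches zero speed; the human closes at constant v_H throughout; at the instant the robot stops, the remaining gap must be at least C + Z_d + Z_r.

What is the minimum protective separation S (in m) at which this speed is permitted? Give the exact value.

stop time T_s = (27/20)/2 = 0.6750 s
robot in T_r: 1.3500·0.1000 = 0.1350 m
robot under decel: 1.3500²/(2·2.0000) = 0.4556 m
person approaches 1.4000·(0.1000+0.6750) = 1.0850 m
margins: 0.1200+0.0800+0.0600 = 0.2600 m
S_min ≈ 0.1350+0.4556+1.0850+0.2600  ⇒  S_min = 3097/1600 m

S_min = 3097/1600 m = 1.9356 m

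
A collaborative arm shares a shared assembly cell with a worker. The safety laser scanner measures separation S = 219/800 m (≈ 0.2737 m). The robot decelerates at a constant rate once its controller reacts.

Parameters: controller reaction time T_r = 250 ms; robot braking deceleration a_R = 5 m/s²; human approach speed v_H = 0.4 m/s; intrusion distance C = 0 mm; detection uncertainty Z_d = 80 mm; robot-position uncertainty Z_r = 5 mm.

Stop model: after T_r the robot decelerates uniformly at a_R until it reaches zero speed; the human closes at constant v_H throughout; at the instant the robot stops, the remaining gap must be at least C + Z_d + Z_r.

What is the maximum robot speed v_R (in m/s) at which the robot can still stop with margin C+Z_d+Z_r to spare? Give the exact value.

v_R_max = 1/4 m/s = 0.2500 m/s

quadratic (1/10)·v² + (33/100)·v + (-71/800) = 0
  disc = (33/100)² − 4·(1/10)·(-71/800) = 361/2500 ; √disc = 19/50
  v_R = (−(33/100) + 19/50) / (2·(1/10)) = 1/4 m/s
check:
braking lasts T_s = (1/4)/5 = 0.0500 s
robot covers v_R·T_r = 0.2500·0.2500 = 0.0625 m before braking
robot covers 0.2500·0.0500 − ½·5.0000·0.0500² = 0.0063 m while stopping
human closes 0.4000·0.3000 = 0.1200 m
C+Z_d+Z_r = 0.0000+0.0800+0.0050 = 0.0850 m
sum ≈ 0.0625+0.0063+0.1200+0.0850 ≈ 0.2737 m = S ✓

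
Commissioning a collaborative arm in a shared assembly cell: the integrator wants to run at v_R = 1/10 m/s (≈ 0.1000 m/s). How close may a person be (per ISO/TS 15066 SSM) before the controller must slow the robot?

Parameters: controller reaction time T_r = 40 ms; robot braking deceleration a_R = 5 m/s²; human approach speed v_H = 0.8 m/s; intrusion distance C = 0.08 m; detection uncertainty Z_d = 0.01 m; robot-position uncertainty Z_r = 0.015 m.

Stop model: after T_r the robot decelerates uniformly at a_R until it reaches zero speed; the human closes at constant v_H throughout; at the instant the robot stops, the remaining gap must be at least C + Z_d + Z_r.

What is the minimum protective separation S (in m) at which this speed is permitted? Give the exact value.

stop time T_s = (1/10)/5 = 0.0200 s
robot covers v_R·T_r = 0.1000·0.0400 = 0.0040 m before braking
robot covers 0.1000·0.0200 − ½·5.0000·0.0200² = 0.0010 m while stopping
human closes 0.8000·0.0600 = 0.0480 m
margins: 0.0800+0.0100+0.0150 = 0.1050 m
S_min ≈ 0.0040+0.0010+0.0480+0.1050  ⇒  S_min = 79/500 m

S_min = 79/500 m = 0.1580 m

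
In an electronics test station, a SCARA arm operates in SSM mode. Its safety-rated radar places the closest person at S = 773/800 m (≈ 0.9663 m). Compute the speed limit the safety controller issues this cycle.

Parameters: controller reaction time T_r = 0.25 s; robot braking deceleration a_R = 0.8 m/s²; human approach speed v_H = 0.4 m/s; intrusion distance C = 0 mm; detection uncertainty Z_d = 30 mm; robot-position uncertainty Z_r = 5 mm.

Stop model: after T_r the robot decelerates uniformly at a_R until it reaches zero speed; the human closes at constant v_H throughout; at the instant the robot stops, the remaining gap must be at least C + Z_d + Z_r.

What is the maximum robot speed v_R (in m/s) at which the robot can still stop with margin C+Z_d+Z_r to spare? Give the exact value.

v_R_max = 7/10 m/s = 0.7000 m/s

quadratic (5/8)·v² + (3/4)·v + (-133/160) = 0
  disc = (3/4)² − 4·(5/8)·(-133/160) = 169/64 ; √disc = 13/8
  v_R = (−(3/4) + 13/8) / (2·(5/8)) = 7/10 m/s
check:
braking lasts T_s = (7/10)/(4/5) = 0.8750 s
reaction-phase robot travel = 0.7000·0.2500 = 0.1750 m
robot covers 0.7000·0.8750 − ½·0.8000·0.8750² = 0.3063 m while stopping
human closes 0.4000·1.1250 = 0.4500 m
C+Z_d+Z_r = 0.0000+0.0300+0.0050 = 0.0350 m
sum ≈ 0.1750+0.3063+0.4500+0.0350 ≈ 0.9663 m = S ✓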